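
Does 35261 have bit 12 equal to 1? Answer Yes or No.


0b1000100110111101, bit 12 = 0. No

No


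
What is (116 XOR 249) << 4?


Step 1: 116 ^ 249 = 141
Step 2: 141 << 4 = 2256

2256


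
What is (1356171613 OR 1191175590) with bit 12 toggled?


Step 1: 1356171613 | 1191175590 = 1459613183
Step 2: 1459613183 ^ (1 << 12) = 1459613183 ^ 4096 = 1459617279

1459617279


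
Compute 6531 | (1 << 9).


6531 | (1 << 9) = 6531 | 512 = 7043

7043


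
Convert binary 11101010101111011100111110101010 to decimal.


11101010101111011100111110101010 in decimal = 3938308010

3938308010


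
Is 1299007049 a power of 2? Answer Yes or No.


0b1001101011011010100011001001001. Multiple bits set => No

No


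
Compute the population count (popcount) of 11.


0b1011 has 3 set bits

3


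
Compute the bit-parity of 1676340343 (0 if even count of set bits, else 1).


0b1100011111010101110110001110111 has 20 ones => parity 0

0


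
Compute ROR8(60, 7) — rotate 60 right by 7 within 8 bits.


Rotate 0b111100 right by 7 (8-bit) = 0b1111000 = 120

120


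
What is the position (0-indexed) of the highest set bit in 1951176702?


0b1110100010011001001011111111110. Highest set bit at position 30

30


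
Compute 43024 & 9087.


0b1010100000010000 & 0b10001101111111 = 0b10000000010000 = 8208

8208


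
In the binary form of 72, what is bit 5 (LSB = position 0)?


0b1001000, position 5 = 0

0


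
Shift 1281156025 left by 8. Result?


0b1001100010111001110001110111001 << 8 = 0b100110001011100111000111011100100000000 = 327975942400

327975942400


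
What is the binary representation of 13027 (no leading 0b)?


13027 = 11001011100011 in binary

11001011100011


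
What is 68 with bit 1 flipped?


68 ^ (1 << 1) = 68 ^ 2 = 70

70


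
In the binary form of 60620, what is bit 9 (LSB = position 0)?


0b1110110011001100, position 9 = 0

0


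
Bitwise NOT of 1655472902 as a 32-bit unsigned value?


~0b1100010101011001000001100000110 = 0b10011101010100110111110011111001 = 2639494393 (32-bit unsigned)

2639494393


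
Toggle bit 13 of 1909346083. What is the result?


1909346083 ^ (1 << 13) = 1909346083 ^ 8192 = 1909354275

1909354275


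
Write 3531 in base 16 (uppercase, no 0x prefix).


3531 = DCB hex

DCB


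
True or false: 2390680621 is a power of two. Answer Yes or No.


0b10001110011111101110010000101101. Multiple bits set => No

No


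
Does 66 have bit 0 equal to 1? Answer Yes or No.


0b1000010, bit 0 = 0. No

No


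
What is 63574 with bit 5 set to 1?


63574 | (1 << 5) = 63574 | 32 = 63606

63606


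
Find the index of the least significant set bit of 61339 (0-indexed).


0b1110111110011011. Lowest set bit at position 0

0


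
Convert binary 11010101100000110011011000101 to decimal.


11010101100000110011011000101 in decimal = 447768261

447768261


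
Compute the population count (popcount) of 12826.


0b11001000011010 has 6 set bits

6


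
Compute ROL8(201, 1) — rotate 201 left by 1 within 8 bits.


Rotate 0b11001001 left by 1 (8-bit) = 0b10010011 = 147

147


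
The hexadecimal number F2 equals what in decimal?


F2 hex = 242 decimal

242


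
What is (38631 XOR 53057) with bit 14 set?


Step 1: 38631 ^ 53057 = 22950
Step 2: 22950 | (1 << 14) = 22950 | 16384 = 22950

22950


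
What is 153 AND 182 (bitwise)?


0b10011001 & 0b10110110 = 0b10010000 = 144

144


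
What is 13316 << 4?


0b11010000000100 << 4 = 0b110100000001000000 = 213056

213056


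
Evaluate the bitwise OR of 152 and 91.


0b10011000 | 0b1011011 = 0b11011011 = 219

219


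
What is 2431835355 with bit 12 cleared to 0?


2431835355 & ~(1 << 12) = 2431831259

2431831259


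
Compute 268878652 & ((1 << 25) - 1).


268878652 & 33554431 = 443196

443196


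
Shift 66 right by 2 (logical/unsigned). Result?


0b1000010 >> 2 = 0b10000 = 16

16


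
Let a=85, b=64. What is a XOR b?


85 ^ 64 = 21

21


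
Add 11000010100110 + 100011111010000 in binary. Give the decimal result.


11000010100110 + 100011111010000 = 111100001110110 = 30838

30838


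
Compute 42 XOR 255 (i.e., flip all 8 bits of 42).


42 ^ 255 = 213

213


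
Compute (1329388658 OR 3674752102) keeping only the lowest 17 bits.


Step 1: 1329388658 | 3674752102 = 3745307766
Step 2: 3745307766 & 131071 = 56438

56438


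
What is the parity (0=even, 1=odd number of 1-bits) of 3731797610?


0b11011110011011101011011001101010 has 20 ones => parity 0

0


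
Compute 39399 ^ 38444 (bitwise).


0b1001100111100111 ^ 0b1001011000101100 = 0b111111001011 = 4043

4043


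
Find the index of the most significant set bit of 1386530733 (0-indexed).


0b1010010101001001100011110101101. Highest set bit at position 30

30


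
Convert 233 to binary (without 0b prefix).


233 = 11101001 in binary

11101001


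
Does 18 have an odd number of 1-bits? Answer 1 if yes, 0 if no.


0b10010 has 2 ones => parity 0

0


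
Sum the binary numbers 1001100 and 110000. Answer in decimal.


1001100 + 110000 = 1111100 = 124

124


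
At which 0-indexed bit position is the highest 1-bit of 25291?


0b110001011001011. Highest set bit at position 14

14


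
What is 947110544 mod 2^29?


947110544 & 536870911 = 410239632

410239632


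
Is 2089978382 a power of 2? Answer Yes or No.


0b1111100100100101000101000001110. Multiple bits set => No

No


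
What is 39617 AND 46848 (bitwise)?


0b1001101011000001 & 0b1011011100000000 = 0b1001001000000000 = 37376

37376


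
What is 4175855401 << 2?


0b11111000111001100111111100101001 << 2 = 0b1111100011100110011111110010100100 = 16703421604

16703421604


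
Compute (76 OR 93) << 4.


Step 1: 76 | 93 = 93
Step 2: 93 << 4 = 1488

1488


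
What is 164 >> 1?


0b10100100 >> 1 = 0b1010010 = 82

82


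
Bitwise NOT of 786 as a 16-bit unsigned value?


~0b1100010010 = 0b1111110011101101 = 64749 (16-bit unsigned)

64749


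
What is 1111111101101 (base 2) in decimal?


1111111101101 in decimal = 8173

8173


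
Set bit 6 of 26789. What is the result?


26789 | (1 << 6) = 26789 | 64 = 26853

26853


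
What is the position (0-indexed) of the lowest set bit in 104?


0b1101000. Lowest set bit at position 3

3


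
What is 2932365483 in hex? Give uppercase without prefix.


2932365483 = AEC858AB hex

AEC858AB


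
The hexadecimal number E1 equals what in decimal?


E1 hex = 225 decimal

225


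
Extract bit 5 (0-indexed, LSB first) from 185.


0b10111001, position 5 = 1

1


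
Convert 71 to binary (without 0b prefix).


71 = 1000111 in binary

1000111


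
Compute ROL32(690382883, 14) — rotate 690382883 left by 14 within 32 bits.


Rotate 0b101001001001100110100000100011 left by 14 (32-bit) = 0b10011010000010001100101001001001 = 2584267337

2584267337


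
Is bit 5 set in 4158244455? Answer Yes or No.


0b11110111110110011100011001100111, bit 5 = 1. Yes

Yes


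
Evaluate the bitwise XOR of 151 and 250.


0b10010111 ^ 0b11111010 = 0b1101101 = 109

109


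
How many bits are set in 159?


0b10011111 has 6 set bits

6


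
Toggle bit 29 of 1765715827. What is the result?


1765715827 ^ (1 << 29) = 1765715827 ^ 536870912 = 1228844915

1228844915


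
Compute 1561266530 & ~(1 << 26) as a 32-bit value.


1561266530 & ~(1 << 26) = 1494157666

1494157666


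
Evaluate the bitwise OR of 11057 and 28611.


0b10101100110001 | 0b110111111000011 = 0b110111111110011 = 28659

28659


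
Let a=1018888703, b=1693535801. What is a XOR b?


1018888703 ^ 1693535801 = 1481265094

1481265094


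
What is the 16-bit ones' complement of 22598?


22598 ^ 65535 = 42937

42937


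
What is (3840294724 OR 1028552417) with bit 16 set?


Step 1: 3840294724 | 1028552417 = 4260265957
Step 2: 4260265957 | (1 << 16) = 4260265957 | 65536 = 4260331493

4260331493


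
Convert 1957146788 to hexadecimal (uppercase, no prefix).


1957146788 = 74A7B0A4 hex

74A7B0A4


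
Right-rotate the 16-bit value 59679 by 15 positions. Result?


Rotate 0b1110100100011111 right by 15 (16-bit) = 0b1101001000111111 = 53823

53823


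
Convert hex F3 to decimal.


F3 hex = 243 decimal

243


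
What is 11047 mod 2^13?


11047 & 8191 = 2855

2855


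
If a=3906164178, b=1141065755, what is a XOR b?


3906164178 ^ 1141065755 = 2899320265

2899320265


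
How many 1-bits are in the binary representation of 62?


0b111110 has 5 set bits

5


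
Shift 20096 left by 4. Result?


0b100111010000000 << 4 = 0b1001110100000000000 = 321536

321536


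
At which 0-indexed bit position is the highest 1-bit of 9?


0b1001. Highest set bit at position 3

3


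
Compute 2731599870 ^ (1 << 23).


2731599870 ^ (1 << 23) = 2731599870 ^ 8388608 = 2723211262

2723211262


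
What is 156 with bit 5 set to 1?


156 | (1 << 5) = 156 | 32 = 188

188


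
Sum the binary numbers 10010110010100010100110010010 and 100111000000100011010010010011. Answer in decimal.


10010110010100010100110010010 + 100111000000100011010010010011 = 111001110011000101111000100101 = 969694757

969694757


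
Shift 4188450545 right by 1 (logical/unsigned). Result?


0b11111001101001101010111011110001 >> 1 = 0b1111100110100110101011101111000 = 2094225272

2094225272


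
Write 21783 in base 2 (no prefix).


21783 = 101010100010111 in binary

101010100010111


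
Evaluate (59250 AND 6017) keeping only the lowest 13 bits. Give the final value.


Step 1: 59250 & 6017 = 1792
Step 2: 1792 & 8191 = 1792

1792


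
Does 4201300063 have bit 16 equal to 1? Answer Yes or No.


0b11111010011010101100000001011111, bit 16 = 0. No

No


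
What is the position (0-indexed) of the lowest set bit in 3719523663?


0b11011101101100110110110101001111. Lowest set bit at position 0

0


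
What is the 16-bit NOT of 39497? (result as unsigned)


~0b1001101001001001 = 0b110010110110110 = 26038 (16-bit unsigned)

26038


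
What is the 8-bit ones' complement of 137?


137 ^ 255 = 118

118


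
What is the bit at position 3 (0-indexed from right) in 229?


0b11100101, position 3 = 0

0


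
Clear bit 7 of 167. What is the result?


167 & ~(1 << 7) = 39

39


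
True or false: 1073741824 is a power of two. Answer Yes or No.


0b1000000000000000000000000000000. Only one bit set => Yes

Yes


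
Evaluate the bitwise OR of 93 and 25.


0b1011101 | 0b11001 = 0b1011101 = 93

93


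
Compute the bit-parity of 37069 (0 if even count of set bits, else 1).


0b1001000011001101 has 7 ones => parity 1

1


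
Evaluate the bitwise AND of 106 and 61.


0b1101010 & 0b111101 = 0b101000 = 40

40


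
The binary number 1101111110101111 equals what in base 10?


1101111110101111 in decimal = 57263

57263


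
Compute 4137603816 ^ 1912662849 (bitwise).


0b11110110100111101101001011101000 ^ 0b1110010000000001110101101000001 = 0b10000100100111100011100110101001 = 2224961961

2224961961


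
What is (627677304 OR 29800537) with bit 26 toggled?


Step 1: 627677304 | 29800537 = 636467321
Step 2: 636467321 ^ (1 << 26) = 636467321 ^ 67108864 = 569358457

569358457


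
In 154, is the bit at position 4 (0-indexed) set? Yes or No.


0b10011010, bit 4 = 1. Yes

Yes


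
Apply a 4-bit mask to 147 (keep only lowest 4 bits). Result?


147 & 15 = 3

3


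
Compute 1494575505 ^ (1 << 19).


1494575505 ^ (1 << 19) = 1494575505 ^ 524288 = 1495099793

1495099793


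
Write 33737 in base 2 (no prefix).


33737 = 1000001111001001 in binary

1000001111001001


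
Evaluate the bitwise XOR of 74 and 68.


0b1001010 ^ 0b1000100 = 0b1110 = 14

14


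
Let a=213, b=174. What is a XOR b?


213 ^ 174 = 123

123


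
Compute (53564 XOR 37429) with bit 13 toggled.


Step 1: 53564 ^ 37429 = 17161
Step 2: 17161 ^ (1 << 13) = 17161 ^ 8192 = 25353

25353


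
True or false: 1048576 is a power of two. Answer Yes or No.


0b100000000000000000000. Only one bit set => Yes

Yes


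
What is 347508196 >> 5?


0b10100101101101000110111100100 >> 5 = 0b101001011011010001101111 = 10859631

10859631


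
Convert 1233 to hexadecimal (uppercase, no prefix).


1233 = 4D1 hex

4D1


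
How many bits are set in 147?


0b10010011 has 4 set bits

4


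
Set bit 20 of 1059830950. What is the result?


1059830950 | (1 << 20) = 1059830950 | 1048576 = 1060879526

1060879526


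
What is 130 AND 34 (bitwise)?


0b10000010 & 0b100010 = 0b10 = 2

2


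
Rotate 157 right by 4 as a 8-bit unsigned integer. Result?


Rotate 0b10011101 right by 4 (8-bit) = 0b11011001 = 217

217


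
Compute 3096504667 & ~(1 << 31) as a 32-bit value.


3096504667 & ~(1 << 31) = 949021019

949021019


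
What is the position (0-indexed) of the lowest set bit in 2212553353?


0b10000011111000001110001010001001. Lowest set bit at position 0

0


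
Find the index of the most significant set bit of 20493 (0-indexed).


0b101000000001101. Highest set bit at position 14

14


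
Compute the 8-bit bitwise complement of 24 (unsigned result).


~0b11000 = 0b11100111 = 231 (8-bit unsigned)

231


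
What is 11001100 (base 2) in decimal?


11001100 in decimal = 204

204


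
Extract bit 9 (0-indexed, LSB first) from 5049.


0b1001110111001, position 9 = 1

1


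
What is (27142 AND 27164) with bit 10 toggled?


Step 1: 27142 & 27164 = 27140
Step 2: 27140 ^ (1 << 10) = 27140 ^ 1024 = 28164

28164


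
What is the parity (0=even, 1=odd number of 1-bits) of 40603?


0b1001111010011011 has 10 ones => parity 0

0


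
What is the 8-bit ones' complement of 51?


51 ^ 255 = 204

204


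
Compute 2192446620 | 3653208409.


0b10000010101011100001010010011100 | 0b11011001101111111000100101011001 = 0b11011011101111111001110111011101 = 3686768093

3686768093


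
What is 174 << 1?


0b10101110 << 1 = 0b101011100 = 348

348


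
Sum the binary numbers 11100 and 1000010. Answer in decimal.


11100 + 1000010 = 1011110 = 94

94


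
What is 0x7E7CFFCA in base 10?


7E7CFFCA hex = 2122121162 decimal

2122121162


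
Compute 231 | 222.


0b11100111 | 0b11011110 = 0b11111111 = 255

255


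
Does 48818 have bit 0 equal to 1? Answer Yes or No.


0b1011111010110010, bit 0 = 0. No

No


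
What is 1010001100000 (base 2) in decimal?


1010001100000 in decimal = 5216

5216


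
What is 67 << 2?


0b1000011 << 2 = 0b100001100 = 268

268


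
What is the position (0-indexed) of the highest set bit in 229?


0b11100101. Highest set bit at position 7

7


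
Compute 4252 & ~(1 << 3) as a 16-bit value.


4252 & ~(1 << 3) = 4244

4244


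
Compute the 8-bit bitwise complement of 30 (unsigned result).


~0b11110 = 0b11100001 = 225 (8-bit unsigned)

225


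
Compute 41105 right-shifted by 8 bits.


0b1010000010010001 >> 8 = 0b10100000 = 160

160


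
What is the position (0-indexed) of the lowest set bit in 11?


0b1011. Lowest set bit at position 0

0


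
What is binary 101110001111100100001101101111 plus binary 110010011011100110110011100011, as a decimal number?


101110001111100100001101101111 + 110010011011100110110011100011 = 1100000101011001011000001010010 = 1621930066

1621930066


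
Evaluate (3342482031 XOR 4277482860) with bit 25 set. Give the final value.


Step 1: 3342482031 ^ 4277482860 = 969871107
Step 2: 969871107 | (1 << 25) = 969871107 | 33554432 = 1003425539

1003425539


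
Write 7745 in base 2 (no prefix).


7745 = 1111001000001 in binary

1111001000001


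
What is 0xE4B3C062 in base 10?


E4B3C062 hex = 3836985442 decimal

3836985442


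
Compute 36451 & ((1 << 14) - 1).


36451 & 16383 = 3683

3683


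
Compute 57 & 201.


0b111001 & 0b11001001 = 0b1001 = 9

9


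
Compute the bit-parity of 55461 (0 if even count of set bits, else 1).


0b1101100010100101 has 8 ones => parity 0

0


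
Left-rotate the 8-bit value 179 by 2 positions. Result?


Rotate 0b10110011 left by 2 (8-bit) = 0b11001110 = 206

206


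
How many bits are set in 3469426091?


0b11001110110010110011110110101011 has 20 set bits

20


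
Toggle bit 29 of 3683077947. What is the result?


3683077947 ^ (1 << 29) = 3683077947 ^ 536870912 = 4219948859

4219948859


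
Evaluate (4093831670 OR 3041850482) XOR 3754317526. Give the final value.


Step 1: 4093831670 | 3041850482 = 4115594742
Step 2: 4115594742 ^ 3754317526 = 713599776

713599776


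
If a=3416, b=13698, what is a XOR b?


3416 ^ 13698 = 14554

14554


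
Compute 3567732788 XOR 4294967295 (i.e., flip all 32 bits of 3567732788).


3567732788 ^ 4294967295 = 727234507

727234507


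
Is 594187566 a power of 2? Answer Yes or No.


0b100011011010101001010100101110. Multiple bits set => No

No


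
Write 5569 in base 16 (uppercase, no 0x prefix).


5569 = 15C1 hex

15C1


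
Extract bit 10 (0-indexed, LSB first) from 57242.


0b1101111110011010, position 10 = 1

1


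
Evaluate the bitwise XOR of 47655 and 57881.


0b1011101000100111 ^ 0b1110001000011001 = 0b101100000111110 = 22590

22590


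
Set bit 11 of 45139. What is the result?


45139 | (1 << 11) = 45139 | 2048 = 47187

47187


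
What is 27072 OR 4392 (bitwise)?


0b110100111000000 | 0b1000100101000 = 0b111100111101000 = 31208

31208


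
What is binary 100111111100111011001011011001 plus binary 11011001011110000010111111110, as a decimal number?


100111111100111011001011011001 + 11011001011110000010111111110 = 1000011001000101011100011010111 = 1126349015

1126349015


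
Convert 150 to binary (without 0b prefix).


150 = 10010110 in binary

10010110


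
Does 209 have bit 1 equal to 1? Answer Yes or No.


0b11010001, bit 1 = 0. No

No


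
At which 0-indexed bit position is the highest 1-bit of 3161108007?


0b10111100011010101010111000100111. Highest set bit at position 31

31


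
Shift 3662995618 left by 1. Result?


0b11011010010101001110000010100010 << 1 = 0b110110100101010011100000101000100 = 7325991236

7325991236


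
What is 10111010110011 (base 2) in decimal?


10111010110011 in decimal = 11955

11955


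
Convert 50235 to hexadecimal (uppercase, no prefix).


50235 = C43B hex

C43B


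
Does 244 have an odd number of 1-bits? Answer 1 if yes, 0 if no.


0b11110100 has 5 ones => parity 1

1


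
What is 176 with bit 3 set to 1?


176 | (1 << 3) = 176 | 8 = 184

184


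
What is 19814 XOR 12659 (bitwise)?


0b100110101100110 ^ 0b11000101110011 = 0b111110000010101 = 31765

31765


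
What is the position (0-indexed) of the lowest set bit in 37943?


0b1001010000110111. Lowest set bit at position 0

0


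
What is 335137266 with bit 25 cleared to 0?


335137266 & ~(1 << 25) = 301582834

301582834


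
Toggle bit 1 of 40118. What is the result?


40118 ^ (1 << 1) = 40118 ^ 2 = 40116

40116


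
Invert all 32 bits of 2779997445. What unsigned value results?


2779997445 ^ 4294967295 = 1514969850

1514969850


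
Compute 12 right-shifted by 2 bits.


0b1100 >> 2 = 0b11 = 3

3


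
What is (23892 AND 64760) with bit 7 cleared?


Step 1: 23892 & 64760 = 23632
Step 2: 23632 & ~(1 << 7) = 23632

23632


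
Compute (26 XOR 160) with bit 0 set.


Step 1: 26 ^ 160 = 186
Step 2: 186 | (1 << 0) = 186 | 1 = 187

187


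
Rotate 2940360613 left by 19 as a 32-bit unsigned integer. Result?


Rotate 0b10101111010000100101011110100101 left by 19 (32-bit) = 0b10111101001011010111101000010010 = 3173874194

3173874194


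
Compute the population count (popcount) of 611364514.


0b100100011100001010111010100010 has 13 set bits

13


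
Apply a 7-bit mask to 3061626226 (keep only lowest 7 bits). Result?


3061626226 & 127 = 114

114


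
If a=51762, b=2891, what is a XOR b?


51762 ^ 2891 = 49529

49529


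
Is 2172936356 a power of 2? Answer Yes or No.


0b10000001100001000110000010100100. Multiple bits set => No

No


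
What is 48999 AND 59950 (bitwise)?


0b1011111101100111 & 0b1110101000101110 = 0b1010101000100110 = 43558

43558


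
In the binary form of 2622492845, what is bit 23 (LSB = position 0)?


0b10011100010100000001000010101101, position 23 = 0

0


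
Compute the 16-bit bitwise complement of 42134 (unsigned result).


~0b1010010010010110 = 0b101101101101001 = 23401 (16-bit unsigned)

23401


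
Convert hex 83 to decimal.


83 hex = 131 decimal

131


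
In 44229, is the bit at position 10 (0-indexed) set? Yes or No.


0b1010110011000101, bit 10 = 1. Yes

Yes


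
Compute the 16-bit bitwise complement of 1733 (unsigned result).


~0b11011000101 = 0b1111100100111010 = 63802 (16-bit unsigned)

63802


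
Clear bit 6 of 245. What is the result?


245 & ~(1 << 6) = 181

181


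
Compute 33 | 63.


0b100001 | 0b111111 = 0b111111 = 63

63


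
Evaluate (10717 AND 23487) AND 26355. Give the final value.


Step 1: 10717 & 23487 = 2461
Step 2: 2461 & 26355 = 145

145


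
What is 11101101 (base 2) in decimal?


11101101 in decimal = 237

237


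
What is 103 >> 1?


0b1100111 >> 1 = 0b110011 = 51

51


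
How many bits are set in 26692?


0b110100001000100 has 5 set bits

5


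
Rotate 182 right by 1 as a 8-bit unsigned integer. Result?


Rotate 0b10110110 right by 1 (8-bit) = 0b1011011 = 91

91


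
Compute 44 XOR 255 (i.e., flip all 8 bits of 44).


44 ^ 255 = 211

211


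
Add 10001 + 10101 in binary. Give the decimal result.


10001 + 10101 = 100110 = 38

38


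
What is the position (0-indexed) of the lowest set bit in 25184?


0b110001001100000. Lowest set bit at position 5

5


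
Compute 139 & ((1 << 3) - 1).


139 & 7 = 3

3


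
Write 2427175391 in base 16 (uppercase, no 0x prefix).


2427175391 = 90ABC1DF hex

90ABC1DF


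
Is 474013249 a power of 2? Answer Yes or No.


0b11100010000001101111001000001. Multiple bits set => No

No


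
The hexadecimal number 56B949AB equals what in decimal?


56B949AB hex = 1454983595 decimal

1454983595


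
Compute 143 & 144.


0b10001111 & 0b10010000 = 0b10000000 = 128

128


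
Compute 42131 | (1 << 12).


42131 | (1 << 12) = 42131 | 4096 = 46227

46227


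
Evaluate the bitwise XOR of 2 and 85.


0b10 ^ 0b1010101 = 0b1010111 = 87

87


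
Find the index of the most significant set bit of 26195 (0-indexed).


0b110011001010011. Highest set bit at position 14

14


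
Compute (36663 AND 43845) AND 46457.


Step 1: 36663 & 43845 = 35589
Step 2: 35589 & 46457 = 33025

33025


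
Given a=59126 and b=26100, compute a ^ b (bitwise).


59126 ^ 26100 = 33538

33538


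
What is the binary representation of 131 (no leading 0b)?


131 = 10000011 in binary

10000011


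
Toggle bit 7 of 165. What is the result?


165 ^ (1 << 7) = 165 ^ 128 = 37

37


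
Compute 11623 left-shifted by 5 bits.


0b10110101100111 << 5 = 0b1011010110011100000 = 371936

371936


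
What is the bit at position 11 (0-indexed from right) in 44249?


0b1010110011011001, position 11 = 1

1


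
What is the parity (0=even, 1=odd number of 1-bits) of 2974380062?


0b10110001010010010111000000011110 has 14 ones => parity 0

0


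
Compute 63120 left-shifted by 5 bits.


0b1111011010010000 << 5 = 0b111101101001000000000 = 2019840

2019840


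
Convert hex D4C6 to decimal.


D4C6 hex = 54470 decimal

54470


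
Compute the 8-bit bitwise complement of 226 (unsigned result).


~0b11100010 = 0b11101 = 29 (8-bit unsigned)

29


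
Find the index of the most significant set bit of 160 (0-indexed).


0b10100000. Highest set bit at position 7

7


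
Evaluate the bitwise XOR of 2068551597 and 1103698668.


0b1111011010010111001011110101101 ^ 0b1000001110010010001101011101100 = 0b111010100000101000110101000001 = 981634369

981634369


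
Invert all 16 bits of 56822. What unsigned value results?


56822 ^ 65535 = 8713

8713


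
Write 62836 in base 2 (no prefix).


62836 = 1111010101110100 in binary

1111010101110100


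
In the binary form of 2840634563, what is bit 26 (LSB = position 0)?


0b10101001010100001010010011000011, position 26 = 0

0


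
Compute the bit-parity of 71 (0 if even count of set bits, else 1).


0b1000111 has 4 ones => parity 0

0


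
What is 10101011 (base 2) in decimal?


10101011 in decimal = 171

171


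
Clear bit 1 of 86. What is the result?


86 & ~(1 << 1) = 84

84


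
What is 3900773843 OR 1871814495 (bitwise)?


0b11101000100000010001010111010011 | 0b1101111100100011001111101011111 = 0b11101111100100011001111111011111 = 4019298271

4019298271


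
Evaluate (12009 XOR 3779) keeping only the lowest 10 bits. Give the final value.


Step 1: 12009 ^ 3779 = 8234
Step 2: 8234 & 1023 = 42

42


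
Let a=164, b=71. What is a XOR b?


164 ^ 71 = 227

227


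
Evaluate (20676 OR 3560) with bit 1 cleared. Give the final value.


Step 1: 20676 | 3560 = 24044
Step 2: 24044 & ~(1 << 1) = 24044

24044


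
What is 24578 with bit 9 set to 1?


24578 | (1 << 9) = 24578 | 512 = 25090

25090


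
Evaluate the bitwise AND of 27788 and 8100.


0b110110010001100 & 0b1111110100100 = 0b110010000100 = 3204

3204


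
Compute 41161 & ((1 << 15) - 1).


41161 & 32767 = 8393

8393


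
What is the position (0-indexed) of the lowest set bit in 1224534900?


0b1001000111111001110101101110100. Lowest set bit at position 2

2


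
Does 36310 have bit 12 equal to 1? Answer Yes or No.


0b1000110111010110, bit 12 = 0. No

No


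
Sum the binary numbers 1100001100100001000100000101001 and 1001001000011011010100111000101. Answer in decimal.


1100001100100001000100000101001 + 1001001000011011010100111000101 = 10101010100111100011000111101110 = 2862494190

2862494190


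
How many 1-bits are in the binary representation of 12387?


0b11000001100011 has 6 set bits

6


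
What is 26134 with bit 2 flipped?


26134 ^ (1 << 2) = 26134 ^ 4 = 26130

26130


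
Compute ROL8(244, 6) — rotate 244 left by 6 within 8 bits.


Rotate 0b11110100 left by 6 (8-bit) = 0b111101 = 61

61


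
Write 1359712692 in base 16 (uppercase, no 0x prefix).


1359712692 = 510B91B4 hex

510B91B4


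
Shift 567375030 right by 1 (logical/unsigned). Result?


0b100001110100010111010010110110 >> 1 = 0b10000111010001011101001011011 = 283687515

283687515


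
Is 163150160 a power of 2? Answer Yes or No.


0b1001101110010111100101010000. Multiple bits set => No

No


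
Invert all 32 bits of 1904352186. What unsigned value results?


1904352186 ^ 4294967295 = 2390615109

2390615109


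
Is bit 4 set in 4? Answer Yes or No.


0b100, bit 4 = 0. No

No


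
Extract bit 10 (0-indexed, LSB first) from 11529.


0b10110100001001, position 10 = 1

1


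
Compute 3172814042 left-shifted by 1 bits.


0b10111101000111010100110011011010 << 1 = 0b101111010001110101001100110110100 = 6345628084

6345628084


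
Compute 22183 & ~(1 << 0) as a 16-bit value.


22183 & ~(1 << 0) = 22182

22182


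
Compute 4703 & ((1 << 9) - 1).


4703 & 511 = 95

95


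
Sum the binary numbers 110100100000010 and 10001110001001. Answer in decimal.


110100100000010 + 10001110001001 = 1000110010001011 = 35979

35979


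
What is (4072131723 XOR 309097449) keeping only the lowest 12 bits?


Step 1: 4072131723 ^ 309097449 = 3772497762
Step 2: 3772497762 & 4095 = 3938

3938


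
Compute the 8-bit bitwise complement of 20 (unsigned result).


~0b10100 = 0b11101011 = 235 (8-bit unsigned)

235


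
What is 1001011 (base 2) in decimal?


1001011 in decimal = 75

75


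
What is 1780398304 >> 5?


0b1101010000111101011100011100000 >> 5 = 0b11010100001111010111000111 = 55637447

55637447


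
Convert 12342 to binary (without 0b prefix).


12342 = 11000000110110 in binary

11000000110110


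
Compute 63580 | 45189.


0b1111100001011100 | 0b1011000010000101 = 0b1111100011011101 = 63709

63709


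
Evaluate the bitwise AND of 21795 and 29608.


0b101010100100011 & 0b111001110101000 = 0b101000100100000 = 20768

20768


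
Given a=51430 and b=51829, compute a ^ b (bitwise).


51430 ^ 51829 = 659

659


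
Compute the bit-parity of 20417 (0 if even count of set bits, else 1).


0b100111111000001 has 8 ones => parity 0

0


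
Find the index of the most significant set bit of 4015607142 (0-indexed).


0b11101111010110010100110101100110. Highest set bit at position 31

31


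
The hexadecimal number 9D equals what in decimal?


9D hex = 157 decimal

157


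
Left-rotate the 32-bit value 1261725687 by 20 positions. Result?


Rotate 0b1001011001101000110011111110111 left by 20 (32-bit) = 0b1111111011101001011001101000110 = 2138354502

2138354502


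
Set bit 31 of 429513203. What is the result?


429513203 | (1 << 31) = 429513203 | 2147483648 = 2576996851

2576996851


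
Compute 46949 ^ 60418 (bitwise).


0b1011011101100101 ^ 0b1110110000000010 = 0b101101101100111 = 23399

23399


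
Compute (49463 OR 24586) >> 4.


Step 1: 49463 | 24586 = 57663
Step 2: 57663 >> 4 = 3603

3603


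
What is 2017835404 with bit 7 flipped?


2017835404 ^ (1 << 7) = 2017835404 ^ 128 = 2017835276

2017835276


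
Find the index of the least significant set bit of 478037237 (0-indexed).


0b11100011111100100010011110101. Lowest set bit at position 0

0


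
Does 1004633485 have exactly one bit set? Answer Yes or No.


0b111011111000010111110110001101. Multiple bits set => No

No


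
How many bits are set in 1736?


0b11011001000 has 5 set bits

5


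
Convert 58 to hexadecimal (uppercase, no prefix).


58 = 3A hex

3A


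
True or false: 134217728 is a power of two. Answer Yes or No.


0b1000000000000000000000000000. Only one bit set => Yes

Yes


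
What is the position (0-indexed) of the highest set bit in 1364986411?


0b1010001010111000000101000101011. Highest set bit at position 30

30


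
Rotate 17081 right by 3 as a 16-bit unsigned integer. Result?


Rotate 0b100001010111001 right by 3 (16-bit) = 0b10100001010111 = 10327

10327


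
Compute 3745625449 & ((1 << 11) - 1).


3745625449 & 2047 = 1385

1385


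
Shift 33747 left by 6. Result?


0b1000001111010011 << 6 = 0b1000001111010011000000 = 2159808

2159808


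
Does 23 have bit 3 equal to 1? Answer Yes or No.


0b10111, bit 3 = 0. No

No


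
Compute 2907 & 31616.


0b101101011011 & 0b111101110000000 = 0b101100000000 = 2816

2816


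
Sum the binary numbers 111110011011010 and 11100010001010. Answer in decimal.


111110011011010 + 11100010001010 = 1011010101100100 = 46436

46436


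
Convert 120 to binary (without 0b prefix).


120 = 1111000 in binary

1111000


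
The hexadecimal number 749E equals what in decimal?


749E hex = 29854 decimal

29854


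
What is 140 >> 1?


0b10001100 >> 1 = 0b1000110 = 70

70


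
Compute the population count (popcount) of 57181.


0b1101111101011101 has 12 set bits

12


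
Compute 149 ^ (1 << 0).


149 ^ (1 << 0) = 149 ^ 1 = 148

148


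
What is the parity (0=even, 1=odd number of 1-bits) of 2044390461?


0b1111001110110101110110000111101 has 20 ones => parity 0

0


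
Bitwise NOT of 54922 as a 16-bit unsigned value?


~0b1101011010001010 = 0b10100101110101 = 10613 (16-bit unsigned)

10613


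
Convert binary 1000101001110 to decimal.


1000101001110 in decimal = 4430

4430


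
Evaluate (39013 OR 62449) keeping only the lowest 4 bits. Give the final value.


Step 1: 39013 | 62449 = 64501
Step 2: 64501 & 15 = 5

5


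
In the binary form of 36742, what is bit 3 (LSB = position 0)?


0b1000111110000110, position 3 = 0

0


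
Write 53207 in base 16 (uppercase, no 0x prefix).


53207 = CFD7 hex

CFD7


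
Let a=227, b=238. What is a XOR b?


227 ^ 238 = 13

13


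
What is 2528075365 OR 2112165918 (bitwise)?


0b10010110101011110101111001100101 | 0b1111101111001010001100000011110 = 0b11111111111011110101111001111111 = 4293877375

4293877375


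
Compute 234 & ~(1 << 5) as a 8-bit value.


234 & ~(1 << 5) = 202

202


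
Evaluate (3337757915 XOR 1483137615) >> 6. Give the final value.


Step 1: 3337757915 ^ 1483137615 = 2660550292
Step 2: 2660550292 >> 6 = 41571098

41571098


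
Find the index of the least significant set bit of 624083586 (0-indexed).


0b100101001100101100001010000010. Lowest set bit at position 1

1


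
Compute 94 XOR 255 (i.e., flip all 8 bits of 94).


94 ^ 255 = 161

161


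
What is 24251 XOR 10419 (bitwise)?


0b101111010111011 ^ 0b10100010110011 = 0b111011000001000 = 30216

30216


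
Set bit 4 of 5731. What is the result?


5731 | (1 << 4) = 5731 | 16 = 5747

5747


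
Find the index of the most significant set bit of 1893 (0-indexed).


0b11101100101. Highest set bit at position 10

10


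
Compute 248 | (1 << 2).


248 | (1 << 2) = 248 | 4 = 252

252


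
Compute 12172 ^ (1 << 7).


12172 ^ (1 << 7) = 12172 ^ 128 = 12044

12044


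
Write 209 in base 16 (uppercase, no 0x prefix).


209 = D1 hex

D1


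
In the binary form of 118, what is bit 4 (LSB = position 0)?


0b1110110, position 4 = 1

1


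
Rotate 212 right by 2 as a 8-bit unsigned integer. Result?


Rotate 0b11010100 right by 2 (8-bit) = 0b110101 = 53

53


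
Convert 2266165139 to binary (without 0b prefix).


2266165139 = 10000111000100101110111110010011 in binary

10000111000100101110111110010011


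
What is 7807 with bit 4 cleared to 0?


7807 & ~(1 << 4) = 7791

7791


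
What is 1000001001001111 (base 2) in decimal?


1000001001001111 in decimal = 33359

33359


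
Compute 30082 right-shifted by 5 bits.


0b111010110000010 >> 5 = 0b1110101100 = 940

940


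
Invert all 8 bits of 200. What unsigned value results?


200 ^ 255 = 55

55


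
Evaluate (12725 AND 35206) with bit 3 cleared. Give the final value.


Step 1: 12725 & 35206 = 388
Step 2: 388 & ~(1 << 3) = 388

388


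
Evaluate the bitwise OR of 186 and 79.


0b10111010 | 0b1001111 = 0b11111111 = 255

255


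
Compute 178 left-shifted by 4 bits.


0b10110010 << 4 = 0b101100100000 = 2848

2848


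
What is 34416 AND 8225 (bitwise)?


0b1000011001110000 & 0b10000000100001 = 0b100000 = 32

32


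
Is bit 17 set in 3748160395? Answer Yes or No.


0b11011111011010000110001110001011, bit 17 = 0. No

No


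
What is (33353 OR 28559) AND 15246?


Step 1: 33353 | 28559 = 61391
Step 2: 61391 & 15246 = 11150

11150


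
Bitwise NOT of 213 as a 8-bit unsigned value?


~0b11010101 = 0b101010 = 42 (8-bit unsigned)

42


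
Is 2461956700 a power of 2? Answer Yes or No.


0b10010010101111100111101001011100. Multiple bits set => No

No


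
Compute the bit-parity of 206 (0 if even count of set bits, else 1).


0b11001110 has 5 ones => parity 1

1


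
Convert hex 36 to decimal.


36 hex = 54 decimal

54


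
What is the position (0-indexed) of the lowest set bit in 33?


0b100001. Lowest set bit at position 0

0


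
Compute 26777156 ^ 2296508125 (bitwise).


0b1100110001001011001000100 ^ 0b10001000111000011110111011011101 = 0b10001001011110010111100010011001 = 2306439321

2306439321


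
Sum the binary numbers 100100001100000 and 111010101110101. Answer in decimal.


100100001100000 + 111010101110101 = 1011110111010101 = 48597

48597


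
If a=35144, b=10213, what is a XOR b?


35144 ^ 10213 = 44717

44717


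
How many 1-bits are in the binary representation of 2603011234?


0b10011011001001101100110010100010 has 15 set bits

15


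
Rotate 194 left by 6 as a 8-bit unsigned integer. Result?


Rotate 0b11000010 left by 6 (8-bit) = 0b10110000 = 176

176


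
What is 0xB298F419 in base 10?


B298F419 hex = 2996368409 decimal

2996368409


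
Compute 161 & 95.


0b10100001 & 0b1011111 = 0b1 = 1

1


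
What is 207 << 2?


0b11001111 << 2 = 0b1100111100 = 828

828


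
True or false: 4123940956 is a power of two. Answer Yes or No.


0b11110101110011100101100001011100. Multiple bits set => No

No


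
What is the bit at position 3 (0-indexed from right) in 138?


0b10001010, position 3 = 1

1


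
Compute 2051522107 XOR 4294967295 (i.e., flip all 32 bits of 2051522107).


2051522107 ^ 4294967295 = 2243445188

2243445188


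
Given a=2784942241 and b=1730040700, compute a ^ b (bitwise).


2784942241 ^ 1730040700 = 3269495773

3269495773


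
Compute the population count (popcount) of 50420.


0b1100010011110100 has 8 set bits

8


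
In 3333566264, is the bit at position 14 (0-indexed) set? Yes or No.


0b11000110101100100010111100111000, bit 14 = 0. No

No


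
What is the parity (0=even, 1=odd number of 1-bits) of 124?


0b1111100 has 5 ones => parity 1

1


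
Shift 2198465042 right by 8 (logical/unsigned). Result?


0b10000011000010011110101000010010 >> 8 = 0b100000110000100111101010 = 8587754

8587754


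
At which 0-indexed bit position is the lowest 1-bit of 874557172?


0b110100001000001010111011110100. Lowest set bit at position 2

2


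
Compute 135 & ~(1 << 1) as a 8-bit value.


135 & ~(1 << 1) = 133

133


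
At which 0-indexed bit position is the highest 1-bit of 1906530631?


0b1110001101000110101100101000111. Highest set bit at position 30

30


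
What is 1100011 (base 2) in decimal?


1100011 in decimal = 99

99


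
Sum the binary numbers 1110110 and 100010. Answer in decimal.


1110110 + 100010 = 10011000 = 152

152


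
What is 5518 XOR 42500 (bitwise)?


0b1010110001110 ^ 0b1010011000000100 = 0b1011001110001010 = 45962

45962


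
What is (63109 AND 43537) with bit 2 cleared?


Step 1: 63109 & 43537 = 41473
Step 2: 41473 & ~(1 << 2) = 41473

41473


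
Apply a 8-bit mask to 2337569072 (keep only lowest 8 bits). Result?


2337569072 & 255 = 48

48


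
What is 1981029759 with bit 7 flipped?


1981029759 ^ (1 << 7) = 1981029759 ^ 128 = 1981029887

1981029887


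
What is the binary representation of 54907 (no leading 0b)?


54907 = 1101011001111011 in binary

1101011001111011


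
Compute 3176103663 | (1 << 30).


3176103663 | (1 << 30) = 3176103663 | 1073741824 = 4249845487

4249845487


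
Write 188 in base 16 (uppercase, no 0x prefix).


188 = BC hex

BC
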